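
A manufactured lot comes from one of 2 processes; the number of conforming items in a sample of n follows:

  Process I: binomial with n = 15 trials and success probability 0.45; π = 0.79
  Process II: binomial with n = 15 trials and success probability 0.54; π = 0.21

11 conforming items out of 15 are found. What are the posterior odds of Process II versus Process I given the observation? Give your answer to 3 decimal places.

Since P(k|x) ∝ P(Z=k) f_k(x), the posterior odds are P(Z=i) f_i(x) / (P(Z=j) f_j(x)).
Binomial probabilities:
  f_I = 0.0191391
  f_II = 0.0695817
Posterior odds = (P(Z=II)·f_II) / (P(Z=I)·f_I) = (0.21·0.0695817) / (0.79·0.0191391) = 0.0146122 / 0.0151199 ≈ 0.966

0.966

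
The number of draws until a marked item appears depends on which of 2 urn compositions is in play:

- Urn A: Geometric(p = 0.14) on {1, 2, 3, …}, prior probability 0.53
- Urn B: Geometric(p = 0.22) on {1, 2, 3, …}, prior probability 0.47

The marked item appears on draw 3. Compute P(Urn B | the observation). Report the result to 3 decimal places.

Posterior ∝ prior × likelihood, so P(k | x) ∝ P(Z=k) f_k(x); normalise over all components.
Geometric probabilities:
  L_A = 0.14·(1−0.14)^2 = 0.14·0.7396 = 0.103544
  L_B = 0.22·(1−0.22)^2 = 0.22·0.6084 = 0.133848
Multiply by the mixture weights:
  P(Z=A)·L_A = 0.53 × 0.103544 = 0.0548783
  P(Z=B)·L_B = 0.47 × 0.133848 = 0.0629086
Evidence: 0.0548783 + 0.0629086 = 0.117787
So the posterior for Urn B is 0.0629086 / 0.117787 ≈ 0.534.

0.534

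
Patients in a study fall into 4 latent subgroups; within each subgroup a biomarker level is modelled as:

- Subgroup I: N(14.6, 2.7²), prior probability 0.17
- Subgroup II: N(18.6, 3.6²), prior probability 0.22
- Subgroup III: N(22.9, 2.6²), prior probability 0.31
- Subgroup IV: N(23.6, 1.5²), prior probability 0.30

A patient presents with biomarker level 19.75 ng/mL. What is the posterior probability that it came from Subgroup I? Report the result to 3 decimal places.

0.077

Posterior ∝ prior × likelihood, so P(k | x) ∝ π_k f_k(x); normalise over all components.
Evaluate each component's likelihood at the observed value:
  f_I = (1/(2.7·√(2π)))·exp(−(19.75−14.6)²/(2·2.7²)) = 0.147756·exp(-1.81910) = 0.0239619
  f_II = (1/(3.6·√(2π)))·exp(−(19.75−18.6)²/(2·3.6²)) = 0.110817·exp(-0.05102) = 0.105305
  f_III = (1/(2.6·√(2π)))·exp(−(19.75−22.9)²/(2·2.6²)) = 0.153439·exp(-0.73391) = 0.073655
  f_IV = (1/(1.5·√(2π)))·exp(−(19.75−23.6)²/(2·1.5²)) = 0.265962·exp(-3.29389) = 0.00986963
Multiply by the mixture weights:
  π_I·f_I = 0.17 × 0.0239619 = 0.00407352
  π_II·f_II = 0.22 × 0.105305 = 0.0231671
  π_III·f_III = 0.31 × 0.073655 = 0.0228331
  π_IV·f_IV = 0.30 × 0.00986963 = 0.00296089
Marginal: 0.00407352 + 0.0231671 + 0.0228331 + 0.00296089 = 0.0530346
So the posterior for Subgroup I is 0.00407352 / 0.0530346 ≈ 0.077.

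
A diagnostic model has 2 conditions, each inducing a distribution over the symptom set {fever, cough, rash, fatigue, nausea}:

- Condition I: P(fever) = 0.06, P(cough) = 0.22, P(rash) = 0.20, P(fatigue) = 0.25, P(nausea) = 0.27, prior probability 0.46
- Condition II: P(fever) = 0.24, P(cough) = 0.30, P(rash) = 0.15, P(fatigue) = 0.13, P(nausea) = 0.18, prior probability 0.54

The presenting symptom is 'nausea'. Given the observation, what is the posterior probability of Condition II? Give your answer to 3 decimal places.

The responsibility of component k is π_k f_k(x) divided by Σ_j π_j f_j(x).
Component likelihoods at x = 'nausea':
  L_I = P(nausea | comp) = 0.27
  L_II = P(nausea | comp) = 0.18
Weight by the priors:
  π_I·L_I = 0.46 × 0.27 = 0.1242
  π_II·L_II = 0.54 × 0.18 = 0.0972
Evidence: 0.1242 + 0.0972 = 0.2214
Responsibility of Condition II: 0.0972 / 0.2214 ≈ 0.439

0.439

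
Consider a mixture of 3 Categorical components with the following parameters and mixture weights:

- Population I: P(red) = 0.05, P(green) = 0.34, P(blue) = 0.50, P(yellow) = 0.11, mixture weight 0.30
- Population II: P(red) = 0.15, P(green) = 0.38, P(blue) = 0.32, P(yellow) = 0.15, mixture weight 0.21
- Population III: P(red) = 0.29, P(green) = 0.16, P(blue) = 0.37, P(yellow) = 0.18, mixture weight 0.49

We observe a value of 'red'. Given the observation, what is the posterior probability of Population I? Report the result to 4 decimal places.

0.0795

Posterior ∝ prior × likelihood, so P(k | x) ∝ P(Z=k) f_k(x); normalise over all components.
Evaluate each component's likelihood at the observed value:
  L_I = 0.05
  L_II = 0.15
  L_III = 0.29
Multiply by the mixture weights:
  P(Z=I)·L_I = 0.30 × 0.05 = 0.015
  P(Z=II)·L_II = 0.21 × 0.15 = 0.0315
  P(Z=III)·L_III = 0.49 × 0.29 = 0.1421
Evidence: 0.015 + 0.0315 + 0.1421 = 0.1886
Responsibility of Population I: 0.015 / 0.1886 ≈ 0.0795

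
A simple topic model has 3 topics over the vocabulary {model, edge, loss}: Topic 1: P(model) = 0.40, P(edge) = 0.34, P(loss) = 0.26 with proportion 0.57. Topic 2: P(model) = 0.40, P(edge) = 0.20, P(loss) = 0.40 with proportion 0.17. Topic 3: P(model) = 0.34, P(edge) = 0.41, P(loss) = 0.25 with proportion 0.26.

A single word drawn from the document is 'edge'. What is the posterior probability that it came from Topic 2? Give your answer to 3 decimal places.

Posterior ∝ prior × likelihood, so P(k | x) ∝ π_k f_k(x); normalise over all components.
Evaluate each component's likelihood at the observed value:
  f_1 = P(edge | comp) = 0.34
  f_2 = P(edge | comp) = 0.20
  f_3 = P(edge | comp) = 0.41
Prior × likelihood for each component:
  π_1·f_1 = 0.57 × 0.34 = 0.1938
  π_2·f_2 = 0.17 × 0.2 = 0.034
  π_3·f_3 = 0.26 × 0.41 = 0.1066
Normaliser: 0.1938 + 0.034 + 0.1066 = 0.3344
So the posterior for Topic 2 is 0.034 / 0.3344 ≈ 0.102.

0.102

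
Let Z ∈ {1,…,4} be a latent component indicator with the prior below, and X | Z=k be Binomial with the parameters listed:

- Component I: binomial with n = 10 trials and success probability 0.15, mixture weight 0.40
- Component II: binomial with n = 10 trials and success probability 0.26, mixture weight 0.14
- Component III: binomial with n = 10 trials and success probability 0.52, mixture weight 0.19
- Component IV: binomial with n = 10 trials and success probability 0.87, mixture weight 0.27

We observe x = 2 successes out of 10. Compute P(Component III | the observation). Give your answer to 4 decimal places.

Apply Bayes' rule: the posterior for each component is proportional to its prior times its likelihood at x.
Component likelihoods at x = 2 successes out of 10:
  f_I = C(10,2)·0.15^2·0.85^8 = 45·0.0225·0.272491 = 0.275897
  f_II = C(10,2)·0.26^2·0.74^8 = 45·0.0676·0.0899195 = 0.273535
  f_III = C(10,2)·0.52^2·0.48^8 = 45·0.2704·0.00281793 = 0.0342885
  f_IV = C(10,2)·0.87^2·0.13^8 = 45·0.7569·8.15731e-08 = 2.77842e-06
Weight by the priors:
  P(Z=I)·f_I = 0.40 × 0.275897 = 0.110359
  P(Z=II)·f_II = 0.14 × 0.273535 = 0.0382949
  P(Z=III)·f_III = 0.19 × 0.0342885 = 0.00651482
  P(Z=IV)·f_IV = 0.27 × 2.77842e-06 = 7.50173e-07
Sum: 0.110359 + 0.0382949 + 0.00651482 + 7.50173e-07 = 0.155169
So the posterior for Component III is 0.00651482 / 0.155169 ≈ 0.0420.

0.0420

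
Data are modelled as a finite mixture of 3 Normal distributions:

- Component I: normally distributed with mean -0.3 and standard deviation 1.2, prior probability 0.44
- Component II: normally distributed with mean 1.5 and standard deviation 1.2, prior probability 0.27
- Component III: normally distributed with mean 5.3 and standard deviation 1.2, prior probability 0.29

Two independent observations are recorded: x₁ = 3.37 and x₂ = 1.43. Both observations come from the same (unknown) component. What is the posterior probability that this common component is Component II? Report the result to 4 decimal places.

Apply Bayes' rule: the posterior for each component is proportional to its prior times its likelihood at x.
Since both observations come from the same component, the likelihood for component k is f_k(x₁)·f_k(x₂).
  f_I = [0.00309502] × [0.117601] = 0.000363976
  f_II = [0.0987206] × [0.331887] = 0.0327641
  f_III = [0.0912066] × [0.00183342] = 0.00016722
Multiply by the mixture weights:
  π_I·f_I = 0.44 × 0.000363976 = 0.000160149
  π_II·f_II = 0.27 × 0.0327641 = 0.0088463
  π_III·f_III = 0.29 × 0.00016722 = 4.84938e-05
Denominator: 0.000160149 + 0.0088463 + 4.84938e-05 = 0.00905494
P(Component II | x₁,x₂) ≈ 0.9770

0.9770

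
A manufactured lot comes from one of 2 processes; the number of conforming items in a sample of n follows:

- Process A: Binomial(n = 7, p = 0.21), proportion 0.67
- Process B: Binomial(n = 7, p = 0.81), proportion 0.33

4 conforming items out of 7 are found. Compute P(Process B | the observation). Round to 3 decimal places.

0.603

P(component k | x) = w_k·f_k(x) / marginal(x), where marginal(x) = Σ_j w_j·f_j(x).
Component likelihoods at x = 4 conforming items out of 7:
  L_A = 0.0335604
  L_B = 0.10334
Weight by the priors:
  w_A·L_A = 0.67 × 0.0335604 = 0.0224854
  w_B·L_B = 0.33 × 0.10334 = 0.0341022
Marginal: 0.0224854 + 0.0341022 = 0.0565877
P(Process B | data) = 0.0341022 / 0.0565877 ≈ 0.603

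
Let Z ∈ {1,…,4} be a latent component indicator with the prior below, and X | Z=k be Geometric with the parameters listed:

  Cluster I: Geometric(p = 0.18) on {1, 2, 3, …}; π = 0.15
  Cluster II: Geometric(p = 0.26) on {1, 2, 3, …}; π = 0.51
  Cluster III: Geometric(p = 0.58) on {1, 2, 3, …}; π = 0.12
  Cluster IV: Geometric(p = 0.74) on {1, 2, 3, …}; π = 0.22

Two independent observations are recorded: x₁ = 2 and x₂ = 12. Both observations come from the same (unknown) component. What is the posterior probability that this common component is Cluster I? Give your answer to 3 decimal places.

0.325

The responsibility of component k is π_k f_k(x) divided by Σ_j π_j f_j(x).
Since both observations come from the same component, the likelihood for component k is f_k(x₁)·f_k(x₂).
  p_I = [0.1476] × [0.0202873] = 0.00299441
  p_II = [0.1924] × [0.00947376] = 0.00182275
  p_III = [0.2436] × [4.16074e-05] = 1.01356e-05
  p_IV = [0.1924] × [2.71605e-07] = 5.22569e-08
Multiply by the mixture weights:
  π_I·p_I = 0.15 × 0.00299441 = 0.000449161
  π_II·p_II = 0.51 × 0.00182275 = 0.000929603
  π_III·p_III = 0.12 × 1.01356e-05 = 1.21627e-06
  π_IV·p_IV = 0.22 × 5.22569e-08 = 1.14965e-08
Sum: 0.000449161 + 0.000929603 + 1.21627e-06 + 1.14965e-08 = 0.00137999
Responsibility of Cluster I: 0.000449161 / 0.00137999 ≈ 0.325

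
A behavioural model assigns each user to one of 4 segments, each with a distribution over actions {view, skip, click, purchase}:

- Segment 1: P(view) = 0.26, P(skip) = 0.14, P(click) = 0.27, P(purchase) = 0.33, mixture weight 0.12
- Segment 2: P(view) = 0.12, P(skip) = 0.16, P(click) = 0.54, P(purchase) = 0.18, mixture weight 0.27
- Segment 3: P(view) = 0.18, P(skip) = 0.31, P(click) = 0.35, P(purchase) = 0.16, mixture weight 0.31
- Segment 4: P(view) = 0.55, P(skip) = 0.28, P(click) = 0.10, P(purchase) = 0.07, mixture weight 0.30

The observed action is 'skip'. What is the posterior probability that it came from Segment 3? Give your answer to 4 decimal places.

0.4002

P(component k | x) = P(Z=k)·f_k(x) / marginal(x), where marginal(x) = Σ_j P(Z=j)·f_j(x).
Categorical probabilities:
  L_1 = P(skip | comp) = 0.14
  L_2 = P(skip | comp) = 0.16
  L_3 = P(skip | comp) = 0.31
  L_4 = P(skip | comp) = 0.28
Unnormalised posteriors:
  P(Z=1)·L_1 = 0.12 × 0.14 = 0.0168
  P(Z=2)·L_2 = 0.27 × 0.16 = 0.0432
  P(Z=3)·L_3 = 0.31 × 0.31 = 0.0961
  P(Z=4)·L_4 = 0.30 × 0.28 = 0.084
Evidence: 0.0168 + 0.0432 + 0.0961 + 0.084 = 0.2401
P(Segment 3 | 'skip') = 0.0961 / 0.2401 ≈ 0.4002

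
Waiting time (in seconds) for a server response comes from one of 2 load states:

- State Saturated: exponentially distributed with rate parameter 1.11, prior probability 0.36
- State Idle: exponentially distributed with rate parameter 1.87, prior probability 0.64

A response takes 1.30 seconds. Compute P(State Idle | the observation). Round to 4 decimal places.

By Bayes' theorem, P(k | x) = P(Z=k) f_k(x) / Σ_j P(Z=j) f_j(x).
Exponential densities:
  p_Saturated = 0.262202
  p_Idle = 0.164464
Weight by the priors:
  P(Z=Saturated)·p_Saturated = 0.36 × 0.262202 = 0.0943927
  P(Z=Idle)·p_Idle = 0.64 × 0.164464 = 0.105257
Denominator: 0.0943927 + 0.105257 = 0.19965
So the posterior for State Idle is 0.105257 / 0.19965 ≈ 0.5272.

0.5272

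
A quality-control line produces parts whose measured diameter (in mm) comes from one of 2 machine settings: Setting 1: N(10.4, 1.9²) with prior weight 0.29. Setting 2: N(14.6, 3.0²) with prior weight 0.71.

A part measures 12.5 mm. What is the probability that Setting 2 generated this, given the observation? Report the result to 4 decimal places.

0.6909

The responsibility of component k is w_k f_k(x) divided by Σ_j w_j f_j(x).
Normal densities:
  f_1 = 0.113996
  f_2 = 0.104085
Multiply by the mixture weights:
  w_1·f_1 = 0.29 × 0.113996 = 0.0330587
  w_2·f_2 = 0.71 × 0.104085 = 0.0739001
Normaliser: 0.0330587 + 0.0739001 = 0.106959
P(Setting 2 | x) = 0.0739001 / 0.106959 ≈ 0.6909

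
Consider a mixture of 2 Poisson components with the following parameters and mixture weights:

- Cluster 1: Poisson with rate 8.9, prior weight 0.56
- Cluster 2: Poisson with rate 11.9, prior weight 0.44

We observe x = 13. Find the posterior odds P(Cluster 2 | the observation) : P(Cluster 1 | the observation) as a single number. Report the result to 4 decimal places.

1.7077

The posterior odds equal the prior odds times the likelihood ratio: (P(Z=i)/P(Z=j))·(f_i(x)/f_j(x)).
Poisson probabilities:
  f_1 = 0.048147
  f_2 = 0.104647
Posterior odds = (P(Z=2)·f_2) / (P(Z=1)·f_1) = (0.44·0.104647) / (0.56·0.048147) = 0.0460446 / 0.0269623 ≈ 1.7077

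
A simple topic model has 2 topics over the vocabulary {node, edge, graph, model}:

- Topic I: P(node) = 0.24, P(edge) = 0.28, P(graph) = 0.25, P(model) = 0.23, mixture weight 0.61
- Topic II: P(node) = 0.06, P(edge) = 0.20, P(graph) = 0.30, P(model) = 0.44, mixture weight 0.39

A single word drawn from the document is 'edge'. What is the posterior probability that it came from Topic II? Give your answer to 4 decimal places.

Apply Bayes' rule: the posterior for each component is proportional to its prior times its likelihood at x.
Evaluate each component's likelihood at the observed value:
  p_I = 0.28
  p_II = 0.2
Weight by the priors:
  π_I·p_I = 0.61 × 0.28 = 0.1708
  π_II·p_II = 0.39 × 0.2 = 0.078
Marginal: 0.1708 + 0.078 = 0.2488
Responsibility of Topic II: 0.078 / 0.2488 ≈ 0.3135

0.3135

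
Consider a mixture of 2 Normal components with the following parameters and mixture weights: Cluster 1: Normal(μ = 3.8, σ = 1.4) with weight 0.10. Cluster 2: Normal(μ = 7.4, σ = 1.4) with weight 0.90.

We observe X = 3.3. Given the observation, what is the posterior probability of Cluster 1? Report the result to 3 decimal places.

0.884

Apply Bayes' rule: the posterior for each component is proportional to its prior times its likelihood at x.
Normal densities:
  f_1 = 0.267353
  f_2 = 0.00391212
Multiply by the mixture weights:
  P(Z=1)·f_1 = 0.10 × 0.267353 = 0.0267353
  P(Z=2)·f_2 = 0.90 × 0.00391212 = 0.00352091
Denominator: 0.0267353 + 0.00352091 = 0.0302562
P(Cluster 1 | 3.3) ≈ 0.884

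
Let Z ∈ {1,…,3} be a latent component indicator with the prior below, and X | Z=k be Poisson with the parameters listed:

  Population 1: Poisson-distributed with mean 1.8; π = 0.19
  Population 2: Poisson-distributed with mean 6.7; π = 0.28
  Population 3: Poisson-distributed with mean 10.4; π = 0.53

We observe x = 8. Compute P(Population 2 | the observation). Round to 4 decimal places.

The responsibility of component k is P(Z=k) f_k(x) divided by Σ_j P(Z=j) f_j(x).
Evaluate each component's likelihood at the observed value:
  f_1 = e^(−1.8)·1.8^8/8! = 0.000451783
  f_2 = e^(−6.7)·6.7^8/8! = 0.123967
  f_3 = e^(−10.4)·10.4^8/8! = 0.103296
Weight by the priors:
  P(Z=1)·f_1 = 0.19 × 0.000451783 = 8.58387e-05
  P(Z=2)·f_2 = 0.28 × 0.123967 = 0.0347107
  P(Z=3)·f_3 = 0.53 × 0.103296 = 0.0547469
Sum: 8.58387e-05 + 0.0347107 + 0.0547469 = 0.0895434
P(Population 2 | the observation) ≈ 0.3876

0.3876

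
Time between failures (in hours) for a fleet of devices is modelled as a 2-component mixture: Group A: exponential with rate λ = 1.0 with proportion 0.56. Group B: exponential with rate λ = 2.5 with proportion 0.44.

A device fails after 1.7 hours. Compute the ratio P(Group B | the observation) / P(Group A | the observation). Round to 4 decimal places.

Only the two components matter; the odds are (P(Z=i) f_i(x)) / (P(Z=j) f_j(x)).
Exponential densities:
  L_A = 1.0·e^(−1.0·1.7) = 1.0·e^(−1.7000) = 0.182684
  L_B = 2.5·e^(−2.5·1.7) = 2.5·e^(−4.2500) = 0.0356606
0.0156907 / 0.102303 ≈ 0.1534

0.1534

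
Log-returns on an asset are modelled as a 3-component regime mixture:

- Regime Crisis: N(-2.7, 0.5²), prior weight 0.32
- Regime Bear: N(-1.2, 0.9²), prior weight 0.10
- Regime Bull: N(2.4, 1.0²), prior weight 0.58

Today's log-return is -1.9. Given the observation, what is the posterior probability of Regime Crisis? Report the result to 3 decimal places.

0.684

By Bayes' theorem, P(k | x) = P(Z=k) f_k(x) / Σ_j P(Z=j) f_j(x).
Component likelihoods at x = -1.9:
  L_Crisis = 0.221842
  L_Bear = 0.327572
  L_Bull = 3.85352e-05
Multiply by the mixture weights:
  P(Z=Crisis)·L_Crisis = 0.32 × 0.221842 = 0.0709893
  P(Z=Bear)·L_Bear = 0.10 × 0.327572 = 0.0327572
  P(Z=Bull)·L_Bull = 0.58 × 3.85352e-05 = 2.23504e-05
Sum: 0.0709893 + 0.0327572 + 2.23504e-05 = 0.103769
P(Regime Crisis | data) ≈ 0.684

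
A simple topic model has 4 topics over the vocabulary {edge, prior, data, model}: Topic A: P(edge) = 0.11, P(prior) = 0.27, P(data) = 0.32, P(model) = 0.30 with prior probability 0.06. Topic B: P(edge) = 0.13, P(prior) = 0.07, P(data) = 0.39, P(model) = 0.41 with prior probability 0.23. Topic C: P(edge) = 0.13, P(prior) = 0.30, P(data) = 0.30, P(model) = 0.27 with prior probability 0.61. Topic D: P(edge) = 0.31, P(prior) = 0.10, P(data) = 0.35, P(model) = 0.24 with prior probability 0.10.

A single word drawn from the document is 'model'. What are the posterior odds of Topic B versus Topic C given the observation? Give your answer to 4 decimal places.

0.5726

The posterior odds equal the prior odds times the likelihood ratio: (w_i/w_j)·(f_i(x)/f_j(x)).
Component likelihoods at x = 'model':
  f_A = P(model | comp) = 0.30
  f_B = P(model | comp) = 0.41
  f_C = P(model | comp) = 0.27
  f_D = P(model | comp) = 0.24
Posterior odds = (w_B·f_B) / (w_C·f_C) = (0.23·0.41) / (0.61·0.27) = 0.0943 / 0.1647 ≈ 0.5726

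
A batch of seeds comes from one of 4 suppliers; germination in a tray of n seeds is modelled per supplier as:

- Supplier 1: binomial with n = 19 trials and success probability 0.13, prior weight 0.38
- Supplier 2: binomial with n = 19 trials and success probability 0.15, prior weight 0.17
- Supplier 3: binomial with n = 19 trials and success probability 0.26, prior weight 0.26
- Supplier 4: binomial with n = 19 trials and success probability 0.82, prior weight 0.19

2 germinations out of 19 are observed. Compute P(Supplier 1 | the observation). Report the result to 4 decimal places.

0.6346

Posterior ∝ prior × likelihood, so P(k | x) ∝ P(Z=k) f_k(x); normalise over all components.
Evaluate each component's likelihood at the observed value:
  f_1 = 0.270838
  f_2 = 0.242829
  f_3 = 0.0691643
  f_4 = 2.51337e-11
Unnormalised posteriors:
  P(Z=1)·f_1 = 0.38 × 0.270838 = 0.102919
  P(Z=2)·f_2 = 0.17 × 0.242829 = 0.0412809
  P(Z=3)·f_3 = 0.26 × 0.0691643 = 0.0179827
  P(Z=4)·f_4 = 0.19 × 2.51337e-11 = 4.7754e-12
Evidence: 0.102919 + 0.0412809 + 0.0179827 + 4.7754e-12 = 0.162182
So the posterior for Supplier 1 is 0.102919 / 0.162182 ≈ 0.6346.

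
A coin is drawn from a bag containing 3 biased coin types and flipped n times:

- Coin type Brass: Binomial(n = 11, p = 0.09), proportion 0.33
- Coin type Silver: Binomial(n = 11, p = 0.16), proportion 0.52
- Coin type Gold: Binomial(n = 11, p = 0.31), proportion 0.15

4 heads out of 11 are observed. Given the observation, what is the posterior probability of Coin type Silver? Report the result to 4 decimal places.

0.4679

Apply Bayes' rule: the posterior for each component is proportional to its prior times its likelihood at x.
Binomial probabilities:
  p_Brass = C(11,4)·0.09^4·0.91^7 = 330·6.561e-05·0.516761 = 0.0111885
  p_Silver = C(11,4)·0.16^4·0.84^7 = 330·0.00065536·0.29509 = 0.0638188
  p_Gold = C(11,4)·0.31^4·0.69^7 = 330·0.00923521·0.0744635 = 0.226936
Multiply by the mixture weights:
  P(Z=Brass)·p_Brass = 0.33 × 0.0111885 = 0.00369222
  P(Z=Silver)·p_Silver = 0.52 × 0.0638188 = 0.0331858
  P(Z=Gold)·p_Gold = 0.15 × 0.226936 = 0.0340405
Normaliser: 0.00369222 + 0.0331858 + 0.0340405 = 0.0709185
Responsibility of Coin type Silver: 0.0331858 / 0.0709185 ≈ 0.4679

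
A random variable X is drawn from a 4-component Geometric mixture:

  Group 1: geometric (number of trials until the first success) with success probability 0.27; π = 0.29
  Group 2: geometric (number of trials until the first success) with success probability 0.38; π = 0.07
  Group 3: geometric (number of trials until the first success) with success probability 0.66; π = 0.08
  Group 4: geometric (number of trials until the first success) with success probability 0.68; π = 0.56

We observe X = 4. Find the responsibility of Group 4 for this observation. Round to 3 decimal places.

0.243

By Bayes' theorem, P(k | x) = π_k f_k(x) / Σ_j π_j f_j(x).
Evaluate each component's likelihood at the observed value:
  f_1 = 0.27·(1−0.27)^3 = 0.27·0.389017 = 0.105035
  f_2 = 0.38·(1−0.38)^3 = 0.38·0.238328 = 0.0905646
  f_3 = 0.66·(1−0.66)^3 = 0.66·0.039304 = 0.0259406
  f_4 = 0.68·(1−0.68)^3 = 0.68·0.032768 = 0.0222822
Prior × likelihood for each component:
  π_1·f_1 = 0.29 × 0.105035 = 0.03046
  π_2·f_2 = 0.07 × 0.0905646 = 0.00633952
  π_3·f_3 = 0.08 × 0.0259406 = 0.00207525
  π_4·f_4 = 0.56 × 0.0222822 = 0.0124781
Evidence: 0.03046 + 0.00633952 + 0.00207525 + 0.0124781 = 0.0513529
P(Group 4 | x) ≈ 0.243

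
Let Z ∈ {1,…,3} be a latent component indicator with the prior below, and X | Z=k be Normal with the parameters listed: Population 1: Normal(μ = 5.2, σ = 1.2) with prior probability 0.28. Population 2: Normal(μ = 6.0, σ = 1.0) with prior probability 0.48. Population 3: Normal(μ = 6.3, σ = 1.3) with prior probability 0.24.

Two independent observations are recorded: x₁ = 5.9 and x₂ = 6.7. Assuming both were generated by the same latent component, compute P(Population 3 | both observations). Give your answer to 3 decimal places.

0.223

Apply Bayes' rule: the posterior for each component is proportional to its prior times its likelihood at x.
Since both observations come from the same component, the likelihood for component k is f_k(x₁)·f_k(x₂).
  p_1 = [0.280439] × [0.152208] = 0.0426849
  p_2 = [0.396953] × [0.312254] = 0.12395
  p_3 = [0.29269] × [0.29269] = 0.0856676
Multiply by the mixture weights:
  π_1·p_1 = 0.28 × 0.0426849 = 0.0119518
  π_2·p_2 = 0.48 × 0.12395 = 0.059496
  π_3·p_3 = 0.24 × 0.0856676 = 0.0205602
Marginal: 0.0119518 + 0.059496 + 0.0205602 = 0.092008
So the posterior for Population 3 is 0.0205602 / 0.092008 ≈ 0.223.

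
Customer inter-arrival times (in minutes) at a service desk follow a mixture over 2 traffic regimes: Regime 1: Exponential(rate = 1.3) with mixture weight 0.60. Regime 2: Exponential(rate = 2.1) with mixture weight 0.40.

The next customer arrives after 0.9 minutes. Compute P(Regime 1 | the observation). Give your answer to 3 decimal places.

The responsibility of component k is P(Z=k) f_k(x) divided by Σ_j P(Z=j) f_j(x).
Evaluate each component's likelihood at the observed value:
  L_1 = 0.403477
  L_2 = 0.317251
Multiply by the mixture weights:
  P(Z=1)·L_1 = 0.60 × 0.403477 = 0.242086
  P(Z=2)·L_2 = 0.40 × 0.317251 = 0.1269
Sum: 0.242086 + 0.1269 = 0.368987
Responsibility of Regime 1: 0.242086 / 0.368987 ≈ 0.656

0.656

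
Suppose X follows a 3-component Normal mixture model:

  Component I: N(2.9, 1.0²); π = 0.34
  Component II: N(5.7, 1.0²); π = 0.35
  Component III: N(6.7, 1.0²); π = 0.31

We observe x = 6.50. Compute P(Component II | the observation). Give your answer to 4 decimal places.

Apply Bayes' rule: the posterior for each component is proportional to its prior times its likelihood at x.
Evaluate each component's likelihood at the observed value:
  L_I = 0.000611902
  L_II = 0.289692
  L_III = 0.391043
Weight by the priors:
  w_I·L_I = 0.34 × 0.000611902 = 0.000208047
  w_II·L_II = 0.35 × 0.289692 = 0.101392
  w_III·L_III = 0.31 × 0.391043 = 0.121223
Evidence: 0.000208047 + 0.101392 + 0.121223 = 0.222823
P(Component II | the observation) ≈ 0.4550

0.4550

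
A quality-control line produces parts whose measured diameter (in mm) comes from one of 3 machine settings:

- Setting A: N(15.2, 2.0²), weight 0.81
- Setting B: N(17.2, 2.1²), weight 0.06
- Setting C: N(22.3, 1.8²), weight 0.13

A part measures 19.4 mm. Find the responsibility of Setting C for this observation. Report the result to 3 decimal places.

0.244

Posterior ∝ prior × likelihood, so P(k | x) ∝ w_k f_k(x); normalise over all components.
Evaluate each component's likelihood at the observed value:
  f_A = 0.0219918
  f_B = 0.109741
  f_C = 0.0605331
Unnormalised posteriors:
  w_A·f_A = 0.81 × 0.0219918 = 0.0178134
  w_B·f_B = 0.06 × 0.109741 = 0.00658448
  w_C·f_C = 0.13 × 0.0605331 = 0.0078693
Evidence: 0.0178134 + 0.00658448 + 0.0078693 = 0.0322671
So the posterior for Setting C is 0.0078693 / 0.0322671 ≈ 0.244.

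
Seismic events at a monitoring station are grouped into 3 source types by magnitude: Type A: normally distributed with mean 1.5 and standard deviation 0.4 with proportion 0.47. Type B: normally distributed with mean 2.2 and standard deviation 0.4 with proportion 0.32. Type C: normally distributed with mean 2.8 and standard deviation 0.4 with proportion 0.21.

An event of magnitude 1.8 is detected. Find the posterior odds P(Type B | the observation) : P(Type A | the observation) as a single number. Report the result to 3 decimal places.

The posterior odds equal the prior odds times the likelihood ratio: (π_i/π_j)·(f_i(x)/f_j(x)).
Normal densities:
  f_A = 0.752844
  f_B = 0.604927
  f_C = 0.0438208
Odds = (0.32/0.47) × (0.604927/0.752844) = 0.680851 × 0.803523 ≈ 0.547

0.547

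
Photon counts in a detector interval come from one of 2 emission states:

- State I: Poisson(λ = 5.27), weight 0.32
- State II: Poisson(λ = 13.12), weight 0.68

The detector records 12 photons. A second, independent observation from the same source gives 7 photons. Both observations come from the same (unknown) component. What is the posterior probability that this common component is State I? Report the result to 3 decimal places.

Posterior ∝ prior × likelihood, so P(k | x) ∝ π_k f_k(x); normalise over all components.
Since both observations come from the same component, the likelihood for component k is f_k(x₁)·f_k(x₂).
  L_I = [0.00492786] × [0.115216] = 0.000567767
  L_II = [0.108874] × [0.0266172] = 0.00289793
Prior × likelihood for each component:
  π_I·L_I = 0.32 × 0.000567767 = 0.000181686
  π_II·L_II = 0.68 × 0.00289793 = 0.00197059
Evidence: 0.000181686 + 0.00197059 = 0.00215228
P(State I | data) = 0.000181686 / 0.00215228 ≈ 0.084

0.084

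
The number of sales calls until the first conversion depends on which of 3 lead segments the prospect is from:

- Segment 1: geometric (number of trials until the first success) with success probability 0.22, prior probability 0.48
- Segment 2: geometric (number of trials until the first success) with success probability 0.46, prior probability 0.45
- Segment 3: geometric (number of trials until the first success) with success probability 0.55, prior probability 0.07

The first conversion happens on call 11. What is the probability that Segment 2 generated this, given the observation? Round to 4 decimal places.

0.0472

P(component k | x) = π_k·f_k(x) / marginal(x), where marginal(x) = Σ_j π_j·f_j(x).
Evaluate each component's likelihood at the observed value:
  L_1 = 0.22·(1−0.22)^10 = 0.22·0.0833578 = 0.0183387
  L_2 = 0.46·(1−0.46)^10 = 0.46·0.00210833 = 0.00096983
  L_3 = 0.55·(1−0.55)^10 = 0.55·0.000340506 = 0.000187278
Unnormalised posteriors:
  π_1·L_1 = 0.48 × 0.0183387 = 0.00880258
  π_2·L_2 = 0.45 × 0.00096983 = 0.000436423
  π_3·L_3 = 0.07 × 0.000187278 = 1.31095e-05
Evidence: 0.00880258 + 0.000436423 + 1.31095e-05 = 0.00925211
Responsibility of Segment 2: 0.000436423 / 0.00925211 ≈ 0.0472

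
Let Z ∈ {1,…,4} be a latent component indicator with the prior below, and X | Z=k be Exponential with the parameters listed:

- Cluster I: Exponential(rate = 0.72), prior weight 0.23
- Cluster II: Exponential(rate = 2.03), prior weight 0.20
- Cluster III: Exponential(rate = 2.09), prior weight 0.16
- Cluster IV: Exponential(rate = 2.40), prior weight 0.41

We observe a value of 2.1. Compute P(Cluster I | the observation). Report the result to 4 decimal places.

0.6922

Posterior ∝ prior × likelihood, so P(k | x) ∝ P(Z=k) f_k(x); normalise over all components.
Component likelihoods at x = 2.1:
  p_I = 0.158737
  p_II = 0.0285824
  p_III = 0.0259435
  p_IV = 0.015537
Weight by the priors:
  P(Z=I)·p_I = 0.23 × 0.158737 = 0.0365096
  P(Z=II)·p_II = 0.20 × 0.0285824 = 0.00571648
  P(Z=III)·p_III = 0.16 × 0.0259435 = 0.00415095
  P(Z=IV)·p_IV = 0.41 × 0.015537 = 0.00637017
Normaliser: 0.0365096 + 0.00571648 + 0.00415095 + 0.00637017 = 0.0527472
So the posterior for Cluster I is 0.0365096 / 0.0527472 ≈ 0.6922.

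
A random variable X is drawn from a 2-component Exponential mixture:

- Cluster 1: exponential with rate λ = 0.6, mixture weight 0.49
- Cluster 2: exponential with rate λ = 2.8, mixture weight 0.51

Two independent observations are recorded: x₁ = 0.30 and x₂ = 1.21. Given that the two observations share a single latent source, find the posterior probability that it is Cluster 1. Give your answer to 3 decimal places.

0.550

By Bayes' theorem, P(k | x) = π_k f_k(x) / Σ_j π_j f_j(x).
Since both observations come from the same component, the likelihood for component k is f_k(x₁)·f_k(x₂).
  f_1 = [0.501162] × [0.290304] = 0.14549
  f_2 = [1.20879] × [0.0945733] = 0.114319
Multiply by the mixture weights:
  π_1·f_1 = 0.49 × 0.14549 = 0.0712899
  π_2·f_2 = 0.51 × 0.114319 = 0.0583028
Sum: 0.0712899 + 0.0583028 = 0.129593
Responsibility of Cluster 1: 0.0712899 / 0.129593 ≈ 0.550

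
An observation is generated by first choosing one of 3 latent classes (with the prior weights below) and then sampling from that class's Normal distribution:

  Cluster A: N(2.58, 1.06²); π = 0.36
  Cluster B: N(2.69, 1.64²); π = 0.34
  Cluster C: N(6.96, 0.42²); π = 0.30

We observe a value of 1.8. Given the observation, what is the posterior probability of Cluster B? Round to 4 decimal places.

0.4085

The responsibility of component k is π_k f_k(x) divided by Σ_j π_j f_j(x).
Component likelihoods at x = 1.8:
  f_A = (1/(1.06·√(2π)))·exp(−(1.8−2.58)²/(2·1.06²)) = 0.376361·exp(-0.27074) = 0.287094
  f_B = (1/(1.64·√(2π)))·exp(−(1.8−2.69)²/(2·1.64²)) = 0.243257·exp(-0.14725) = 0.20995
  f_C = (1/(0.42·√(2π)))·exp(−(1.8−6.96)²/(2·0.42²)) = 0.949863·exp(-75.46939) = 1.59119e-33
Prior × likelihood for each component:
  π_A·f_A = 0.36 × 0.287094 = 0.103354
  π_B·f_B = 0.34 × 0.20995 = 0.0713829
  π_C·f_C = 0.30 × 1.59119e-33 = 4.77357e-34
Marginal: 0.103354 + 0.0713829 + 4.77357e-34 = 0.174737
P(Cluster B | x) ≈ 0.4085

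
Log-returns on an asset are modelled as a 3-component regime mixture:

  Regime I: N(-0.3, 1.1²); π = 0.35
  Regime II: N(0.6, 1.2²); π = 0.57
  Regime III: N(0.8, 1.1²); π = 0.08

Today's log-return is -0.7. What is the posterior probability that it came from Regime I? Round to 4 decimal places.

0.5042

P(component k | x) = P(Z=k)·f_k(x) / marginal(x), where marginal(x) = Σ_j P(Z=j)·f_j(x).
Component likelihoods at x = -0.7:
  f_I = 0.339472
  f_II = 0.184877
  f_III = 0.14313
Prior × likelihood for each component:
  P(Z=I)·f_I = 0.35 × 0.339472 = 0.118815
  P(Z=II)·f_II = 0.57 × 0.184877 = 0.10538
  P(Z=III)·f_III = 0.08 × 0.14313 = 0.0114504
Evidence: 0.118815 + 0.10538 + 0.0114504 = 0.235645
P(Regime I | x) ≈ 0.5042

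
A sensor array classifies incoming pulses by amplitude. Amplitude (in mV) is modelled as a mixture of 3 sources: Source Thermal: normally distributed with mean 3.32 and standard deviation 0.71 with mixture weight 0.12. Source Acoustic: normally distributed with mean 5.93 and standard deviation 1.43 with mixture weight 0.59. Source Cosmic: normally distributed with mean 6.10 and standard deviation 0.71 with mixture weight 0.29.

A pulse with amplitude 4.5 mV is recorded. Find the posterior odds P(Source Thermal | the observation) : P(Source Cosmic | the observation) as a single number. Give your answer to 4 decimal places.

1.3175

Since P(k|x) ∝ π_k f_k(x), the posterior odds are π_i f_i(x) / (π_j f_j(x)).
Normal densities:
  L_Thermal = (1/(0.71·√(2π)))·exp(−(4.5−3.32)²/(2·0.71²)) = 0.561891·exp(-1.38108) = 0.141208
  L_Acoustic = (1/(1.43·√(2π)))·exp(−(4.5−5.93)²/(2·1.43²)) = 0.278981·exp(-0.50000) = 0.16921
  L_Cosmic = (1/(0.71·√(2π)))·exp(−(4.5−6.10)²/(2·0.71²)) = 0.561891·exp(-2.53918) = 0.0443507
Odds = (0.12/0.29) × (0.141208/0.0443507) = 0.413793 × 3.18389 ≈ 1.3175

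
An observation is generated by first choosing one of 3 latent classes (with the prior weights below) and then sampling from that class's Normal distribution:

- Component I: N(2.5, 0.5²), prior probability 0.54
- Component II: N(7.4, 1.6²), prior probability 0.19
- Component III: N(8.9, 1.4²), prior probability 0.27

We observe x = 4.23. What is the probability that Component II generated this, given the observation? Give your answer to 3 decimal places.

0.828

The responsibility of component k is w_k f_k(x) divided by Σ_j w_j f_j(x).
Evaluate each component's likelihood at the observed value:
  f_I = (1/(0.5·√(2π)))·exp(−(4.23−2.5)²/(2·0.5²)) = 0.797885·exp(-5.98580) = 0.00200604
  f_II = (1/(1.6·√(2π)))·exp(−(4.23−7.4)²/(2·1.6²)) = 0.249339·exp(-1.96268) = 0.0350276
  f_III = (1/(1.4·√(2π)))·exp(−(4.23−8.9)²/(2·1.4²)) = 0.284959·exp(-5.56349) = 0.00109292
Multiply by the mixture weights:
  w_I·f_I = 0.54 × 0.00200604 = 0.00108326
  w_II·f_II = 0.19 × 0.0350276 = 0.00665525
  w_III·f_III = 0.27 × 0.00109292 = 0.000295087
Evidence: 0.00108326 + 0.00665525 + 0.000295087 = 0.0080336
P(Component II | x) ≈ 0.828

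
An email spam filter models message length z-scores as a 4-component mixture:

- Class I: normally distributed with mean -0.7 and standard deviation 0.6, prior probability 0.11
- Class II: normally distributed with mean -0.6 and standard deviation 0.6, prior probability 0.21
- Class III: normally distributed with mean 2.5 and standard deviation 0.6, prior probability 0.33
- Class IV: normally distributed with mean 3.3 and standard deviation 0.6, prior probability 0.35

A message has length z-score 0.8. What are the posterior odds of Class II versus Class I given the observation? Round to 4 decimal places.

Only the two components matter; the odds are (P(Z=i) f_i(x)) / (P(Z=j) f_j(x)).
Normal densities:
  L_I = (1/(0.6·√(2π)))·exp(−(0.8−-0.7)²/(2·0.6²)) = 0.664904·exp(-3.12500) = 0.0292138
  L_II = (1/(0.6·√(2π)))·exp(−(0.8−-0.6)²/(2·0.6²)) = 0.664904·exp(-2.72222) = 0.0437031
  L_III = (1/(0.6·√(2π)))·exp(−(0.8−2.5)²/(2·0.6²)) = 0.664904·exp(-4.01389) = 0.0120102
  L_IV = (1/(0.6·√(2π)))·exp(−(0.8−3.3)²/(2·0.6²)) = 0.664904·exp(-8.68056) = 0.000112938
0.00917766 / 0.00321352 ≈ 2.8560

2.8560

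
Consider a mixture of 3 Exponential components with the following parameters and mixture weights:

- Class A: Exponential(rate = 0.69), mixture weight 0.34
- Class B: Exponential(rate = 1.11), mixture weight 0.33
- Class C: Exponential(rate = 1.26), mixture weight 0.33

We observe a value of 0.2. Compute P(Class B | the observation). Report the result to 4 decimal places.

Apply Bayes' rule: the posterior for each component is proportional to its prior times its likelihood at x.
Evaluate each component's likelihood at the observed value:
  p_A = 0.601058
  p_B = 0.889016
  p_C = 0.979328
Weight by the priors:
  w_A·p_A = 0.34 × 0.601058 = 0.20436
  w_B·p_B = 0.33 × 0.889016 = 0.293375
  w_C·p_C = 0.33 × 0.979328 = 0.323178
Marginal: 0.20436 + 0.293375 + 0.323178 = 0.820913
So the posterior for Class B is 0.293375 / 0.820913 ≈ 0.3574.

0.3574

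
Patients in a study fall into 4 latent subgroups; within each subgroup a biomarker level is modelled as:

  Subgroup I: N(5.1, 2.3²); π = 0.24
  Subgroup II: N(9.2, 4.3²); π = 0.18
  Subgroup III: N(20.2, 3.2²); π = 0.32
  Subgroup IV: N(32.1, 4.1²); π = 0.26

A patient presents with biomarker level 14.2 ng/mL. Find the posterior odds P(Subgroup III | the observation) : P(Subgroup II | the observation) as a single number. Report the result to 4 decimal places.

Only the two components matter; the odds are (π_i f_i(x)) / (π_j f_j(x)).
Normal densities:
  f_I = 6.91744e-05
  f_II = 0.047189
  f_III = 0.0214957
  f_IV = 7.06566e-06
Odds = (0.32/0.18) × (0.0214957/0.047189) = 1.77778 × 0.455524 ≈ 0.8098

0.8098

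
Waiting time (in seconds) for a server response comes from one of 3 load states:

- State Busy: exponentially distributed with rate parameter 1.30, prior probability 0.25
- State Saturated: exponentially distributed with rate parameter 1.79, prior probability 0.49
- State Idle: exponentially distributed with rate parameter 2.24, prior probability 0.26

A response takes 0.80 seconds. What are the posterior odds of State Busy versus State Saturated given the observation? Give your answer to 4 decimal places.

0.5484

The posterior odds equal the prior odds times the likelihood ratio: (w_i/w_j)·(f_i(x)/f_j(x)).
Evaluate each component's likelihood at the observed value:
  p_Busy = 1.30·e^(−1.30·0.80) = 1.30·e^(−1.0400) = 0.459491
  p_Saturated = 1.79·e^(−1.79·0.80) = 1.79·e^(−1.4320) = 0.427507
  p_Idle = 2.24·e^(−2.24·0.80) = 2.24·e^(−1.7920) = 0.373244
0.114873 / 0.209478 ≈ 0.5484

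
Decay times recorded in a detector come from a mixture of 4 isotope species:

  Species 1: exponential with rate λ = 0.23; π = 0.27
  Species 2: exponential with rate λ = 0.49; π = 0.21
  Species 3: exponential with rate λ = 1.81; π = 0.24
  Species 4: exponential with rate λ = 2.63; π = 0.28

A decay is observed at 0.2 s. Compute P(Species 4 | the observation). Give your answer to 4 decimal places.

0.4888

The responsibility of component k is π_k f_k(x) divided by Σ_j π_j f_j(x).
Component likelihoods at x = 0.2 s:
  L_1 = 0.23·e^(−0.23·0.2) = 0.23·e^(−0.0460) = 0.21966
  L_2 = 0.49·e^(−0.49·0.2) = 0.49·e^(−0.0980) = 0.444258
  L_3 = 1.81·e^(−1.81·0.2) = 1.81·e^(−0.3620) = 1.26027
  L_4 = 2.63·e^(−2.63·0.2) = 2.63·e^(−0.5260) = 1.55424
Unnormalised posteriors:
  π_1·L_1 = 0.27 × 0.21966 = 0.0593081
  π_2·L_2 = 0.21 × 0.444258 = 0.0932942
  π_3·L_3 = 0.24 × 1.26027 = 0.302465
  π_4·L_4 = 0.28 × 1.55424 = 0.435186
Marginal: 0.0593081 + 0.0932942 + 0.302465 + 0.435186 = 0.890253
P(Species 4 | 0.2 s) ≈ 0.4888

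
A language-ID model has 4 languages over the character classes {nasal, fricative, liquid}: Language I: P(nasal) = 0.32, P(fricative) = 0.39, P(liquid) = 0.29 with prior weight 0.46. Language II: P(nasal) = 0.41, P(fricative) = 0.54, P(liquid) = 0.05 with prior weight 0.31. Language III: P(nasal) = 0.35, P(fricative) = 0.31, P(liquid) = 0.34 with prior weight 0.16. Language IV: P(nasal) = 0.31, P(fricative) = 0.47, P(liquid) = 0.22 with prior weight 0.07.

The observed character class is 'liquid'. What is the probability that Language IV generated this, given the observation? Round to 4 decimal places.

0.0704

Apply Bayes' rule: the posterior for each component is proportional to its prior times its likelihood at x.
Evaluate each component's likelihood at the observed value:
  f_I = P(liquid | comp) = 0.29
  f_II = P(liquid | comp) = 0.05
  f_III = P(liquid | comp) = 0.34
  f_IV = P(liquid | comp) = 0.22
Weight by the priors:
  P(Z=I)·f_I = 0.46 × 0.29 = 0.1334
  P(Z=II)·f_II = 0.31 × 0.05 = 0.0155
  P(Z=III)·f_III = 0.16 × 0.34 = 0.0544
  P(Z=IV)·f_IV = 0.07 × 0.22 = 0.0154
Normaliser: 0.1334 + 0.0155 + 0.0544 + 0.0154 = 0.2187
P(Language IV | data) ≈ 0.0704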